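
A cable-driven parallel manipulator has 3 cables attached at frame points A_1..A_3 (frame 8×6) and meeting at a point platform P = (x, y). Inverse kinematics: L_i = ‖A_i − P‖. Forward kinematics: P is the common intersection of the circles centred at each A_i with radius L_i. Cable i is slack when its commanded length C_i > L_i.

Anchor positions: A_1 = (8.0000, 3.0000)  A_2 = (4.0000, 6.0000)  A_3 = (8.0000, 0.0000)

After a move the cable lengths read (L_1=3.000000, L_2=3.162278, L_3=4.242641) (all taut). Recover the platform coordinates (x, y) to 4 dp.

(5.0000, 3.0000)

circle eqns → linear via eq_j − eq_1; set k_j = A_j·A_j − L_j²
k_1 = 64.0000+9.0000−9.0000 = 64.0000
8.0000·x − 6.0000·y = k_1−k_2 = 22.0000
0.0000·x + 6.0000·y = k_1−k_3 = 18.0000
solve first two rows → x=5.0000, y=3.0000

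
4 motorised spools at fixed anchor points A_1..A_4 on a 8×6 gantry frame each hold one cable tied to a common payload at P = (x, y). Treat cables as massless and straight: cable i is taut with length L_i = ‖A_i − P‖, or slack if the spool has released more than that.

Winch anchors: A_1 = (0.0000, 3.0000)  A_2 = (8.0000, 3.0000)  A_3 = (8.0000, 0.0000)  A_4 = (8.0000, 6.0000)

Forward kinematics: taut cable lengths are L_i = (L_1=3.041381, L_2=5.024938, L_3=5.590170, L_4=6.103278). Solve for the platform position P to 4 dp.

(3.0000, 2.5000)

circle eqns → linear via eq_j − eq_1; set c_j = A_j·A_j − L_j²
c_1 = 0.0000+9.0000−9.2500 = -0.2500
-16.0000·x + 0.0000·y = c_1−c_2 = -48.0000
-16.0000·x + 6.0000·y = c_1−c_3 = -33.0000
-16.0000·x − 6.0000·y = c_1−c_4 = -63.0000
solve first two rows → x=3.0000, y=2.5000
check cable 4: ‖A_4−P‖² = 37.2500 ≈ L_4² = 37.2500 ✓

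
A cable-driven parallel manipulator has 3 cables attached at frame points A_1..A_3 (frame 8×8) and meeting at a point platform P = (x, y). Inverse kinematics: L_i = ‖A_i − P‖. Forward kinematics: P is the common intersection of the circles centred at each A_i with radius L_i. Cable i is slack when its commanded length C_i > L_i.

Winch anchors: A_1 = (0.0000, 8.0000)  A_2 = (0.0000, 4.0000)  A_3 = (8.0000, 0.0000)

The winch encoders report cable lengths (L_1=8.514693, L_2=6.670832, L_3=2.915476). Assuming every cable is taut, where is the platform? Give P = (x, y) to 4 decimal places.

(6.5000, 2.5000)

expand ‖A_i−P‖²=L_i² and subtract eq 1 (c_i ≔ ‖A_i‖²−L_i²)
c_1 = 0.0000+64.0000−72.5000 = -8.5000
eq1−eq2 → [0.0000  8.0000]·P = 20.0000
eq1−eq3 → [-16.0000  16.0000]·P = -64.0000
2×2 solve → P = (6.5000, 2.5000)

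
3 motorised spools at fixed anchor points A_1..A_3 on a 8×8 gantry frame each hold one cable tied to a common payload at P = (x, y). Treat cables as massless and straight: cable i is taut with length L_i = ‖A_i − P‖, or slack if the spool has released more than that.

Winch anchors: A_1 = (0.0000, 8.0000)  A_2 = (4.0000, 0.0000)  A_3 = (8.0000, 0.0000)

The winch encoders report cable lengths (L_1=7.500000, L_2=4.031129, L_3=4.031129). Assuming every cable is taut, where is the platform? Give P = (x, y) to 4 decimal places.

(6.0000, 3.5000)

expand ‖A_i−P‖²=L_i² and subtract eq 1 (k_i ≔ ‖A_i‖²−L_i²)
k_1 = 0.0000+64.0000−56.2500 = 7.7500
eq1−eq2 → [-8.0000  16.0000]·P = 8.0000
eq1−eq3 → [-16.0000  16.0000]·P = -40.0000
2×2 solve → P = (6.0000, 3.5000)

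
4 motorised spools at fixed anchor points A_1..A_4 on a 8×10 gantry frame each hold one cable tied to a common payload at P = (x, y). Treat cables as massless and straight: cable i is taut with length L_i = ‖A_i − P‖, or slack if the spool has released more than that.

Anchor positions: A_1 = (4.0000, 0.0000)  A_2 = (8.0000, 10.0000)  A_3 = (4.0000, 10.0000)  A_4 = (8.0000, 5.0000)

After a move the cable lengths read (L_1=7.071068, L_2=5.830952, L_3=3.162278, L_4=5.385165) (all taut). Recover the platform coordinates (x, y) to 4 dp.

each cable: (A_i−P)·(A_i−P) = L_i²; let c_i = ‖A_i‖²−L_i²
c_1 = 16.0000+0.0000−50.0000 = -34.0000
row 1: -8.0000x − 20.0000y = -164.0000  (c_2=130.0000)
row 2: 0.0000x − 20.0000y = -140.0000  (c_3=106.0000)
row 3: -8.0000x − 10.0000y = -94.0000  (c_4=60.0000)
Cramer on rows 1–2 → x = 3.0000, y = 7.0000
check cable 4: ‖A_4−P‖² = 29.0000 ≈ L_4² = 29.0000 ✓

(3.0000, 7.0000)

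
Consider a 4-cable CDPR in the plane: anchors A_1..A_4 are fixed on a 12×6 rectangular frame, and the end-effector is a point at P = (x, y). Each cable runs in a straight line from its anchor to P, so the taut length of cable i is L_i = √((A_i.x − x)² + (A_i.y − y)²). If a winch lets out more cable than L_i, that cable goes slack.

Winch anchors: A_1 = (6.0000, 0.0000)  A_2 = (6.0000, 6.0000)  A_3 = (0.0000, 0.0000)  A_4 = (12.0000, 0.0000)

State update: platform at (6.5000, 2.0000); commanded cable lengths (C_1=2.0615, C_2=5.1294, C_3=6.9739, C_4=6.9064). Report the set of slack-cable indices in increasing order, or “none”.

cable 1: √((-0.5000)²+(-2.0000)²)=2.0616, C_1=2.0615: taut
cable 2: √((-0.5000)²+(4.0000)²)=4.0311, C_2=5.1294: slack
cable 3: √((-6.5000)²+(-2.0000)²)=6.8007, C_3=6.9739: slack
cable 4: √((5.5000)²+(-2.0000)²)=5.8523, C_4=6.9064: slack

2, 3, 4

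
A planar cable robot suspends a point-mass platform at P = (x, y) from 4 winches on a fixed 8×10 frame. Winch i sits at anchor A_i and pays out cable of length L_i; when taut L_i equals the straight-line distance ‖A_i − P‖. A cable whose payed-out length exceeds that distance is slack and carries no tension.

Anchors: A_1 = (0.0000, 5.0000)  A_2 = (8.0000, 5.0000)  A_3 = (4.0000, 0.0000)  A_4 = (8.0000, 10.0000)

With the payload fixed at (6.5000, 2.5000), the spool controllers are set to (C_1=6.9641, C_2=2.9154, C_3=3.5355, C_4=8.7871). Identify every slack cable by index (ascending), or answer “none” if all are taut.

4

cable 1: L_1 = ‖A_1−P‖ = 6.9642;  C_1 = 6.9641 → taut
cable 2: L_2 = ‖A_2−P‖ = 2.9155;  C_2 = 2.9154 → taut
cable 3: L_3 = ‖A_3−P‖ = 3.5355;  C_3 = 3.5355 → taut
cable 4: L_4 = ‖A_4−P‖ = 7.6485;  C_4 = 8.7871 → slack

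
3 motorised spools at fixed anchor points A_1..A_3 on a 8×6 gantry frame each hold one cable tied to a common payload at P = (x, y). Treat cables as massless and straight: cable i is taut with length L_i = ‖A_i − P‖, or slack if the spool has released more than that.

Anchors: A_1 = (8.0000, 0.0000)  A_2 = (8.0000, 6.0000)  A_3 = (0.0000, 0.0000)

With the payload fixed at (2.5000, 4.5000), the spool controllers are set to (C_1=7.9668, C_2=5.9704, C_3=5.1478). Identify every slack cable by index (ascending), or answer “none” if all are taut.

1, 2

i=1: geometric 7.1063 vs commanded 7.9668 ⇒ slack
i=2: geometric 5.7009 vs commanded 5.9704 ⇒ slack
i=3: geometric 5.1478 vs commanded 5.1478 ⇒ taut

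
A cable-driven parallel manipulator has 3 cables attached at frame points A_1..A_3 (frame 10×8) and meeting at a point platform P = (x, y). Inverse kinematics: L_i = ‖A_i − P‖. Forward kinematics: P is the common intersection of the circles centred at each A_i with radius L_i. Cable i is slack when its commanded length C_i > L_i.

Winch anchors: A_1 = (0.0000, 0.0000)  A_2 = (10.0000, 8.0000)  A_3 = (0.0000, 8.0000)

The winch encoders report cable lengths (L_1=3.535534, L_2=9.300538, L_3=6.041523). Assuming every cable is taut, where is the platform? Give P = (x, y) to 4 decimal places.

(2.5000, 2.5000)

circle eqns → linear via eq_j − eq_1; set c_j = A_j·A_j − L_j²
c_1 = 0.0000+0.0000−12.5000 = -12.5000
-20.0000·x − 16.0000·y = c_1−c_2 = -90.0000
0.0000·x − 16.0000·y = c_1−c_3 = -40.0000
solve first two rows → x=2.5000, y=2.5000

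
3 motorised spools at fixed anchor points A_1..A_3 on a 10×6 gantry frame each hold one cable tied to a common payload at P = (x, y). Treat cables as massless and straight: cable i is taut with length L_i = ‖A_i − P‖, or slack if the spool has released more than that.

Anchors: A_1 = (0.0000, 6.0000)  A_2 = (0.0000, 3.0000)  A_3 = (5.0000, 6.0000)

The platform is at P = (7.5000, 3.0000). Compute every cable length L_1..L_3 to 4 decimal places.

(8.0777, 7.5000, 3.9051)

cable 1: Δx=-7.5000, Δy=3.0000; L_1 = √(Δx²+Δy²) = 8.0777
cable 2: Δx=-7.5000, Δy=0.0000; L_2 = √(Δx²+Δy²) = 7.5000
cable 3: Δx=-2.5000, Δy=3.0000; L_3 = √(Δx²+Δy²) = 3.9051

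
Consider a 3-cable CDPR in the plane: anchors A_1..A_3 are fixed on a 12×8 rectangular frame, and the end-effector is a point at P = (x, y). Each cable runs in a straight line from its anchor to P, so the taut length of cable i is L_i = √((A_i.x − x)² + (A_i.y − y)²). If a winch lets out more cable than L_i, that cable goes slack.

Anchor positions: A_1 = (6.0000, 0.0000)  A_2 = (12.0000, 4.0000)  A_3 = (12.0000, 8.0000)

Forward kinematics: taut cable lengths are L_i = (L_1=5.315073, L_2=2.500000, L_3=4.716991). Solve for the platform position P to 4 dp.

(9.5000, 4.0000)

circle eqns → linear via eq_j − eq_1; set k_j = A_j·A_j − L_j²
k_1 = 36.0000+0.0000−28.2500 = 7.7500
-12.0000·x − 8.0000·y = k_1−k_2 = -146.0000
-12.0000·x − 16.0000·y = k_1−k_3 = -178.0000
solve first two rows → x=9.5000, y=4.0000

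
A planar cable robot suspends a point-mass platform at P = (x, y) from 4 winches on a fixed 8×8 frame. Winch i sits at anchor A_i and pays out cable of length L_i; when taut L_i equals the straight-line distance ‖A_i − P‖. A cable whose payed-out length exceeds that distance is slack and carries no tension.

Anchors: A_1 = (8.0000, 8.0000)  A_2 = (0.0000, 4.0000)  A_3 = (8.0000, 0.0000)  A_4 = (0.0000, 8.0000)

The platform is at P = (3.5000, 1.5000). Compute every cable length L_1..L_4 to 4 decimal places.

(7.9057, 4.3012, 4.7434, 7.3824)

L_1: Δ = A_1−P = (4.5000, 6.5000) → ‖Δ‖ = √62.5000 = 7.9057
L_2: Δ = A_2−P = (-3.5000, 2.5000) → ‖Δ‖ = √18.5000 = 4.3012
L_3: Δ = A_3−P = (4.5000, -1.5000) → ‖Δ‖ = √22.5000 = 4.7434
L_4: Δ = A_4−P = (-3.5000, 6.5000) → ‖Δ‖ = √54.5000 = 7.3824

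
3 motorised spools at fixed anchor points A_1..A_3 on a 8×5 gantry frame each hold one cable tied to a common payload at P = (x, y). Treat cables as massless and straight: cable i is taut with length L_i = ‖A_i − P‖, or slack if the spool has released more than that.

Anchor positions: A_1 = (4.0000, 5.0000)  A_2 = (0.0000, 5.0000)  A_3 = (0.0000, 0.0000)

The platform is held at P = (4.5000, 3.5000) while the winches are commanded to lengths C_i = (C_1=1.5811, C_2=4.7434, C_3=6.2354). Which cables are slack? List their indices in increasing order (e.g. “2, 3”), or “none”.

3

cable 1: L_1 = ‖A_1−P‖ = 1.5811;  C_1 = 1.5811 → taut
cable 2: L_2 = ‖A_2−P‖ = 4.7434;  C_2 = 4.7434 → taut
cable 3: L_3 = ‖A_3−P‖ = 5.7009;  C_3 = 6.2354 → slack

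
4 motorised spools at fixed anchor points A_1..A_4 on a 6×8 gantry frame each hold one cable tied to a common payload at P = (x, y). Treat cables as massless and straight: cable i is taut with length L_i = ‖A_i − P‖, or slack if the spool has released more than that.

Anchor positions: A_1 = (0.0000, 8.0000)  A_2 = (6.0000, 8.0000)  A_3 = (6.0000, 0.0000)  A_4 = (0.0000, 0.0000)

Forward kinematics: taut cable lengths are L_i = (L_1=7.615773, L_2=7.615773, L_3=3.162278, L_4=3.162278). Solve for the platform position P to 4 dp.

(3.0000, 1.0000)

circle eqns → linear via eq_j − eq_1; set k_j = A_j·A_j − L_j²
k_1 = 0.0000+64.0000−58.0000 = 6.0000
-12.0000·x + 0.0000·y = k_1−k_2 = -36.0000
-12.0000·x + 16.0000·y = k_1−k_3 = -20.0000
0.0000·x + 16.0000·y = k_1−k_4 = 16.0000
solve first two rows → x=3.0000, y=1.0000
check cable 4: ‖A_4−P‖² = 10.0000 ≈ L_4² = 10.0000 ✓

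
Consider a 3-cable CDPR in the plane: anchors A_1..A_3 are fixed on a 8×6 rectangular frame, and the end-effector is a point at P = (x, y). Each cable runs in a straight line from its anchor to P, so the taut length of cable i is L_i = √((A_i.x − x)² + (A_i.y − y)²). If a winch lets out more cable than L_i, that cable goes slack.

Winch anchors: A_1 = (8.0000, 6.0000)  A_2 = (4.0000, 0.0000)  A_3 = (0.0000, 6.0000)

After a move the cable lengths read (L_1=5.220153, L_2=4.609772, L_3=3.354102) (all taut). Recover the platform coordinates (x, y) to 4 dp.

(3.0000, 4.5000)

circle eqns → linear via eq_j − eq_1; set q_j = A_j·A_j − L_j²
q_1 = 64.0000+36.0000−27.2500 = 72.7500
8.0000·x + 12.0000·y = q_1−q_2 = 78.0000
16.0000·x + 0.0000·y = q_1−q_3 = 48.0000
solve first two rows → x=3.0000, y=4.5000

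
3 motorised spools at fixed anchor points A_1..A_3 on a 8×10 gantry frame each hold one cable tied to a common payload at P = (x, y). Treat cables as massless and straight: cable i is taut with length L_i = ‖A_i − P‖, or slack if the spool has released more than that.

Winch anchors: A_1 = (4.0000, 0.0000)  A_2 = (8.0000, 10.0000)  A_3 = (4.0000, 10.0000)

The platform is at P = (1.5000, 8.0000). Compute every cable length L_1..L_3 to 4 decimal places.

(8.3815, 6.8007, 3.2016)

L_1: Δ = A_1−P = (2.5000, -8.0000) → ‖Δ‖ = √70.2500 = 8.3815
L_2: Δ = A_2−P = (6.5000, 2.0000) → ‖Δ‖ = √46.2500 = 6.8007
L_3: Δ = A_3−P = (2.5000, 2.0000) → ‖Δ‖ = √10.2500 = 3.2016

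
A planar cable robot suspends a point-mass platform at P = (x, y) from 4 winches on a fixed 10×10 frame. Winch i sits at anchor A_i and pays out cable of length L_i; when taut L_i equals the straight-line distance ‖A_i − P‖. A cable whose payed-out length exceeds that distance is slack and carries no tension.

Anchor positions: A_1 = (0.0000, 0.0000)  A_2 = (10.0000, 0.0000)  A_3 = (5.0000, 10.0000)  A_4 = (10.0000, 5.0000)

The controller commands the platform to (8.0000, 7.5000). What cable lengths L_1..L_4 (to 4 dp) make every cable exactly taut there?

(10.9659, 7.7621, 3.9051, 3.2016)

cable 1: Δx=-8.0000, Δy=-7.5000; L_1 = √(Δx²+Δy²) = 10.9659
cable 2: Δx=2.0000, Δy=-7.5000; L_2 = √(Δx²+Δy²) = 7.7621
cable 3: Δx=-3.0000, Δy=2.5000; L_3 = √(Δx²+Δy²) = 3.9051
cable 4: Δx=2.0000, Δy=-2.5000; L_4 = √(Δx²+Δy²) = 3.2016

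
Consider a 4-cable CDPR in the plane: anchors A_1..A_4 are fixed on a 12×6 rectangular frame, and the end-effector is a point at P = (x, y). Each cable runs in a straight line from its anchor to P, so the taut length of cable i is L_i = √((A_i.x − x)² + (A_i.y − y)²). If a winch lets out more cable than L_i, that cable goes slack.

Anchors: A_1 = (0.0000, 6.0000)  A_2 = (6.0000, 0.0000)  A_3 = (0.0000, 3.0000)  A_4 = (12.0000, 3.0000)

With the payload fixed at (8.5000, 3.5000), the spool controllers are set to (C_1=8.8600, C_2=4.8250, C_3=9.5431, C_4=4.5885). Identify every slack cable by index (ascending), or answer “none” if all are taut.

2, 3, 4

cable 1: √((-8.5000)²+(2.5000)²)=8.8600, C_1=8.8600: taut
cable 2: √((-2.5000)²+(-3.5000)²)=4.3012, C_2=4.8250: slack
cable 3: √((-8.5000)²+(-0.5000)²)=8.5147, C_3=9.5431: slack
cable 4: √((3.5000)²+(-0.5000)²)=3.5355, C_4=4.5885: slack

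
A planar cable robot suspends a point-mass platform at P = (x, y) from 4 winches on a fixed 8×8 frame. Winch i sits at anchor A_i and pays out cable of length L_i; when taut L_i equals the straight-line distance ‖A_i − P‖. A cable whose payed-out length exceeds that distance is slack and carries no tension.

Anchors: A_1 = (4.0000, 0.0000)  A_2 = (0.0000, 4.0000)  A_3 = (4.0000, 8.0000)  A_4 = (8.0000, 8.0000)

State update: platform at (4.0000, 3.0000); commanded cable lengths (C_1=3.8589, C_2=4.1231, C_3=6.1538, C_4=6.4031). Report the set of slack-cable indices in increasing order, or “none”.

1, 3

cable 1: L_1 = ‖A_1−P‖ = 3.0000;  C_1 = 3.8589 → slack
cable 2: L_2 = ‖A_2−P‖ = 4.1231;  C_2 = 4.1231 → taut
cable 3: L_3 = ‖A_3−P‖ = 5.0000;  C_3 = 6.1538 → slack
cable 4: L_4 = ‖A_4−P‖ = 6.4031;  C_4 = 6.4031 → taut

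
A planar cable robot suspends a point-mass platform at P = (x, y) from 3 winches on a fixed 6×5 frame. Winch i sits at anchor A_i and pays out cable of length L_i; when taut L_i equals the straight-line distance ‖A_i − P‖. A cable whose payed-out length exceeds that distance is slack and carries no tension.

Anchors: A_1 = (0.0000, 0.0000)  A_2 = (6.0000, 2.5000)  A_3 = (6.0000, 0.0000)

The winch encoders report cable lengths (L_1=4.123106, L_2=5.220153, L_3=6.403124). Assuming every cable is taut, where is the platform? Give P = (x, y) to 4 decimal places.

circle eqns → linear via eq_j − eq_1; set q_j = A_j·A_j − L_j²
q_1 = 0.0000+0.0000−17.0000 = -17.0000
-12.0000·x − 5.0000·y = q_1−q_2 = -32.0000
-12.0000·x + 0.0000·y = q_1−q_3 = -12.0000
solve first two rows → x=1.0000, y=4.0000

(1.0000, 4.0000)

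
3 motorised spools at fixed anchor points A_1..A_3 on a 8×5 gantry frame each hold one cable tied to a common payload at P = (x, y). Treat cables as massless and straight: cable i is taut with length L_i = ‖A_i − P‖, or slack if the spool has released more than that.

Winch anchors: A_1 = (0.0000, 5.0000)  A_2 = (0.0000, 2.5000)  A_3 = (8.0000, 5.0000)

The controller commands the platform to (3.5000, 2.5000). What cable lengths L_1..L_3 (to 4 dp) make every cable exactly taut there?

cable 1: Δx=-3.5000, Δy=2.5000; L_1 = √(Δx²+Δy²) = 4.3012
cable 2: Δx=-3.5000, Δy=0.0000; L_2 = √(Δx²+Δy²) = 3.5000
cable 3: Δx=4.5000, Δy=2.5000; L_3 = √(Δx²+Δy²) = 5.1478

(4.3012, 3.5000, 5.1478)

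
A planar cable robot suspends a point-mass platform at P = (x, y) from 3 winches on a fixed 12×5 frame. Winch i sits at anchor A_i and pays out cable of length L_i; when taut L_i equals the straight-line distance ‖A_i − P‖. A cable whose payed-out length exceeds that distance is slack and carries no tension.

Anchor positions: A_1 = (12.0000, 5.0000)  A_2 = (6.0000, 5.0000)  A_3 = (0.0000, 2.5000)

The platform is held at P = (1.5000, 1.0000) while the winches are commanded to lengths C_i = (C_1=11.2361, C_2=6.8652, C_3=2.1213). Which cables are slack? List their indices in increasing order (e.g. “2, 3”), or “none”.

cable 1: L_1 = ‖A_1−P‖ = 11.2361;  C_1 = 11.2361 → taut
cable 2: L_2 = ‖A_2−P‖ = 6.0208;  C_2 = 6.8652 → slack
cable 3: L_3 = ‖A_3−P‖ = 2.1213;  C_3 = 2.1213 → taut

2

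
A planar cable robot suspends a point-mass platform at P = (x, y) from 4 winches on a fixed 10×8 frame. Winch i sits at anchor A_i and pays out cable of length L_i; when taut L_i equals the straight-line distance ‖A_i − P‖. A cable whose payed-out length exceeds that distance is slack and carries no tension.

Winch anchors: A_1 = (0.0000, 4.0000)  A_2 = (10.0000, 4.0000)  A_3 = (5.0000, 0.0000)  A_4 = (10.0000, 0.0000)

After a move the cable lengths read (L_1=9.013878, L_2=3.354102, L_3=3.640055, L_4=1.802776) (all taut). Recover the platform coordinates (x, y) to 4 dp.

each cable: (A_i−P)·(A_i−P) = L_i²; let c_i = ‖A_i‖²−L_i²
c_1 = 0.0000+16.0000−81.2500 = -65.2500
row 1: -20.0000x + 0.0000y = -170.0000  (c_2=104.7500)
row 2: -10.0000x + 8.0000y = -77.0000  (c_3=11.7500)
row 3: -20.0000x + 8.0000y = -162.0000  (c_4=96.7500)
Cramer on rows 1–2 → x = 8.5000, y = 1.0000
check cable 4: ‖A_4−P‖² = 3.2500 ≈ L_4² = 3.2500 ✓

(8.5000, 1.0000)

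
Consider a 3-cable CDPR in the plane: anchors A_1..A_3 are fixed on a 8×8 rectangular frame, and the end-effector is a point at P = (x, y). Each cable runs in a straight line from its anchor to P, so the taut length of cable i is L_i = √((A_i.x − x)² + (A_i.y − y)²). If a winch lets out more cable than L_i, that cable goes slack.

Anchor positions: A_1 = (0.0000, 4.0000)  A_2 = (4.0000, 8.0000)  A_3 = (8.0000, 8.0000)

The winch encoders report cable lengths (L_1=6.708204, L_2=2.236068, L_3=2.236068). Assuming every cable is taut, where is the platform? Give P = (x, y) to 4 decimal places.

(6.0000, 7.0000)

expand ‖A_i−P‖²=L_i² and subtract eq 1 (c_i ≔ ‖A_i‖²−L_i²)
c_1 = 0.0000+16.0000−45.0000 = -29.0000
eq1−eq2 → [-8.0000  -8.0000]·P = -104.0000
eq1−eq3 → [-16.0000  -8.0000]·P = -152.0000
2×2 solve → P = (6.0000, 7.0000)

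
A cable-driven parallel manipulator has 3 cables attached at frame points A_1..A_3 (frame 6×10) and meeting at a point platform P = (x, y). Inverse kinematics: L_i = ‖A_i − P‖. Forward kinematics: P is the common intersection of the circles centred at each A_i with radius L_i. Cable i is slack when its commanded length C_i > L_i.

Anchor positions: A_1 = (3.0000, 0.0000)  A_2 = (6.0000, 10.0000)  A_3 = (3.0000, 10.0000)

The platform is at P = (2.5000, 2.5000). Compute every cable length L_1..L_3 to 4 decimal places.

cable 1: Δx=0.5000, Δy=-2.5000; L_1 = √(Δx²+Δy²) = 2.5495
cable 2: Δx=3.5000, Δy=7.5000; L_2 = √(Δx²+Δy²) = 8.2765
cable 3: Δx=0.5000, Δy=7.5000; L_3 = √(Δx²+Δy²) = 7.5166

(2.5495, 8.2765, 7.5166)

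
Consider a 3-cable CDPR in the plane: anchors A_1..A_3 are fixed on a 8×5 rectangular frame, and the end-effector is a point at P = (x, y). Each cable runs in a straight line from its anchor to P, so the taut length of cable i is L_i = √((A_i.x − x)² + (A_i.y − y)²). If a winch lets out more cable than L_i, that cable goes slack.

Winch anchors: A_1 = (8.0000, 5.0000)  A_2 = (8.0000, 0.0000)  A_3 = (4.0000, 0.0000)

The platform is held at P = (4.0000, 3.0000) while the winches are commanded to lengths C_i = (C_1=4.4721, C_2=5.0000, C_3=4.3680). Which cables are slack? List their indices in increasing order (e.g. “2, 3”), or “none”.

3

cable 1: L_1 = ‖A_1−P‖ = 4.4721;  C_1 = 4.4721 → taut
cable 2: L_2 = ‖A_2−P‖ = 5.0000;  C_2 = 5.0000 → taut
cable 3: L_3 = ‖A_3−P‖ = 3.0000;  C_3 = 4.3680 → slack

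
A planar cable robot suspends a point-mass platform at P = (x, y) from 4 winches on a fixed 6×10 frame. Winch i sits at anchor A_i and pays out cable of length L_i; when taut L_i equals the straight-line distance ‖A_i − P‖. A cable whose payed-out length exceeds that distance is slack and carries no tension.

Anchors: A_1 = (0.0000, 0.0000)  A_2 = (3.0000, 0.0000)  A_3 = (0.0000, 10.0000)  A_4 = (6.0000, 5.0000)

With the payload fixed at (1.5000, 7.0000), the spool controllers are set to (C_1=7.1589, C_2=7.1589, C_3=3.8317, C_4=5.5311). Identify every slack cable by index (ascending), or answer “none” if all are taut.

i=1: geometric 7.1589 vs commanded 7.1589 ⇒ taut
i=2: geometric 7.1589 vs commanded 7.1589 ⇒ taut
i=3: geometric 3.3541 vs commanded 3.8317 ⇒ slack
i=4: geometric 4.9244 vs commanded 5.5311 ⇒ slack

3, 4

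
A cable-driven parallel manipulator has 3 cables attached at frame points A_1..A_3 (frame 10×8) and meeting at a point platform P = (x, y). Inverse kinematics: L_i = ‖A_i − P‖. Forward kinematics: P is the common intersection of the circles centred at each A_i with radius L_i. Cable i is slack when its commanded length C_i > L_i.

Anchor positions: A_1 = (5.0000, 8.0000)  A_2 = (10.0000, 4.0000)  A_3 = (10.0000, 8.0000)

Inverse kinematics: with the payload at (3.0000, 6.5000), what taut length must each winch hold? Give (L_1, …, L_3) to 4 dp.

(2.5000, 7.4330, 7.1589)

L_1: Δ = A_1−P = (2.0000, 1.5000) → ‖Δ‖ = √6.2500 = 2.5000
L_2: Δ = A_2−P = (7.0000, -2.5000) → ‖Δ‖ = √55.2500 = 7.4330
L_3: Δ = A_3−P = (7.0000, 1.5000) → ‖Δ‖ = √51.2500 = 7.1589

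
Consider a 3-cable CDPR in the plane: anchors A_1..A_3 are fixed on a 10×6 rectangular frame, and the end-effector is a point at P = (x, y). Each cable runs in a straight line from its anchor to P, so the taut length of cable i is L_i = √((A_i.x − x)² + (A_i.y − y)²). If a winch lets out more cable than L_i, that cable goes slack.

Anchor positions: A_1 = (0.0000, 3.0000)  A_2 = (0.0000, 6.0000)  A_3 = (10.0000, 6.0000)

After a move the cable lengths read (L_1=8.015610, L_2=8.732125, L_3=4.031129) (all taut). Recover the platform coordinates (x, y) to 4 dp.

(8.0000, 2.5000)

expand ‖A_i−P‖²=L_i² and subtract eq 1 (c_i ≔ ‖A_i‖²−L_i²)
c_1 = 0.0000+9.0000−64.2500 = -55.2500
eq1−eq2 → [0.0000  -6.0000]·P = -15.0000
eq1−eq3 → [-20.0000  -6.0000]·P = -175.0000
2×2 solve → P = (8.0000, 2.5000)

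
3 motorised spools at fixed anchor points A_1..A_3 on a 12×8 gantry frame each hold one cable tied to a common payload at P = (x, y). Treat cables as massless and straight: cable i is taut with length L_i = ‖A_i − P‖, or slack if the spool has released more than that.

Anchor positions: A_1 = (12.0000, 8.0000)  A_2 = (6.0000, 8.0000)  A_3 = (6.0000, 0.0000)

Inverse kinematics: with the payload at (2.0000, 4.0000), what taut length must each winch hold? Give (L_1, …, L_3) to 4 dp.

L_1 = √((12.0000−2.0000)² + (8.0000−4.0000)²) = 10.7703
L_2 = √((6.0000−2.0000)² + (8.0000−4.0000)²) = 5.6569
L_3 = √((6.0000−2.0000)² + (0.0000−4.0000)²) = 5.6569

(10.7703, 5.6569, 5.6569)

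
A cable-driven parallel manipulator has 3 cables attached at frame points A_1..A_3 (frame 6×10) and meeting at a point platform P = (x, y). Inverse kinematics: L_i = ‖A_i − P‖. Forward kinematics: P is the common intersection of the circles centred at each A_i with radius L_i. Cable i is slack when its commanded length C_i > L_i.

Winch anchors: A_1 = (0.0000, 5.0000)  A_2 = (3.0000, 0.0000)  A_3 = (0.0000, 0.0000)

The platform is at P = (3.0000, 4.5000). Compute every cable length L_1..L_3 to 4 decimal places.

(3.0414, 4.5000, 5.4083)

cable 1: Δx=-3.0000, Δy=0.5000; L_1 = √(Δx²+Δy²) = 3.0414
cable 2: Δx=0.0000, Δy=-4.5000; L_2 = √(Δx²+Δy²) = 4.5000
cable 3: Δx=-3.0000, Δy=-4.5000; L_3 = √(Δx²+Δy²) = 5.4083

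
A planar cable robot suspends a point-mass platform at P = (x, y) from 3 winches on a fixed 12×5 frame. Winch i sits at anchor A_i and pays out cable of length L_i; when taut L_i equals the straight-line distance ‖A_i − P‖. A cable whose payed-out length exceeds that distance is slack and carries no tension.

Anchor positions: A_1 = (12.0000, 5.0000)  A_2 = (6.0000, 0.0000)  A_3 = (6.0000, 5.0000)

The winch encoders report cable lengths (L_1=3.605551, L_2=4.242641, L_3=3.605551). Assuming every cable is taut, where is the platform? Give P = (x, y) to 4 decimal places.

(9.0000, 3.0000)

circle eqns → linear via eq_j − eq_1; set k_j = A_j·A_j − L_j²
k_1 = 144.0000+25.0000−13.0000 = 156.0000
12.0000·x + 10.0000·y = k_1−k_2 = 138.0000
12.0000·x + 0.0000·y = k_1−k_3 = 108.0000
solve first two rows → x=9.0000, y=3.0000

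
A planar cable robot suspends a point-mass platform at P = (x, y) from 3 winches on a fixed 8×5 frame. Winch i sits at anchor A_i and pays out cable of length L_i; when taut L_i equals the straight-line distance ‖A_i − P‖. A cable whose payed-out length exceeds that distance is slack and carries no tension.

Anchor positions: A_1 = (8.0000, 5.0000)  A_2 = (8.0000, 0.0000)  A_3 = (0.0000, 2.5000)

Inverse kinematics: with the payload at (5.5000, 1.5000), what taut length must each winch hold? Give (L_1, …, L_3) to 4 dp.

(4.3012, 2.9155, 5.5902)

L_1 = √((8.0000−5.5000)² + (5.0000−1.5000)²) = 4.3012
L_2 = √((8.0000−5.5000)² + (0.0000−1.5000)²) = 2.9155
L_3 = √((0.0000−5.5000)² + (2.5000−1.5000)²) = 5.5902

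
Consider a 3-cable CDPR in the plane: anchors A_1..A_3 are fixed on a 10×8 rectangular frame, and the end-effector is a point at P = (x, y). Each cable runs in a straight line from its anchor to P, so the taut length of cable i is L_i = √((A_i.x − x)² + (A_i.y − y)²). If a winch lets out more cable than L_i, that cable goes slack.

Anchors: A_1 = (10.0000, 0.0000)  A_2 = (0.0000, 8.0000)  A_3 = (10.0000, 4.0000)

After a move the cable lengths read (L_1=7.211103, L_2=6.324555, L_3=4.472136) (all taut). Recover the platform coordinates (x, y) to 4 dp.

(6.0000, 6.0000)

each cable: (A_i−P)·(A_i−P) = L_i²; let c_i = ‖A_i‖²−L_i²
c_1 = 100.0000+0.0000−52.0000 = 48.0000
row 1: 20.0000x − 16.0000y = 24.0000  (c_2=24.0000)
row 2: 0.0000x − 8.0000y = -48.0000  (c_3=96.0000)
Cramer on rows 1–2 → x = 6.0000, y = 6.0000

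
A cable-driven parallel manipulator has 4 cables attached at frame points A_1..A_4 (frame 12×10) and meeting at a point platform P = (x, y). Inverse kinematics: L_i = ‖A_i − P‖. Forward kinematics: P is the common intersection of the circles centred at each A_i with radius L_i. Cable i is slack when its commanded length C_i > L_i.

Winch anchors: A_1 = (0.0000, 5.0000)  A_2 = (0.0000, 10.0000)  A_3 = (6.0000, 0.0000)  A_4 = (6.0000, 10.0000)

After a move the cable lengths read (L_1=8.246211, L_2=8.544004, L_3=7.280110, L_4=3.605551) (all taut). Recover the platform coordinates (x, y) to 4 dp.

expand ‖A_i−P‖²=L_i² and subtract eq 1 (k_i ≔ ‖A_i‖²−L_i²)
k_1 = 0.0000+25.0000−68.0000 = -43.0000
eq1−eq2 → [0.0000  -10.0000]·P = -70.0000
eq1−eq3 → [-12.0000  10.0000]·P = -26.0000
eq1−eq4 → [-12.0000  -10.0000]·P = -166.0000
2×2 solve → P = (8.0000, 7.0000)
check cable 4: ‖A_4−P‖² = 13.0000 ≈ L_4² = 13.0000 ✓

(8.0000, 7.0000)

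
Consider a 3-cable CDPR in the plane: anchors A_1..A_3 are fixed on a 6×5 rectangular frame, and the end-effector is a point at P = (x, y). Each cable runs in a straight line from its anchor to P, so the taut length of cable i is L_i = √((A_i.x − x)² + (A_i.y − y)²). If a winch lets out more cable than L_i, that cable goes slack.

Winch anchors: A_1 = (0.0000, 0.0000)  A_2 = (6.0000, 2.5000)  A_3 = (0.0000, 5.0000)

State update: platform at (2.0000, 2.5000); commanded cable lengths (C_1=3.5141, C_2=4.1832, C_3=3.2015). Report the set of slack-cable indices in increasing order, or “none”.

i=1: geometric 3.2016 vs commanded 3.5141 ⇒ slack
i=2: geometric 4.0000 vs commanded 4.1832 ⇒ slack
i=3: geometric 3.2016 vs commanded 3.2015 ⇒ taut

1, 2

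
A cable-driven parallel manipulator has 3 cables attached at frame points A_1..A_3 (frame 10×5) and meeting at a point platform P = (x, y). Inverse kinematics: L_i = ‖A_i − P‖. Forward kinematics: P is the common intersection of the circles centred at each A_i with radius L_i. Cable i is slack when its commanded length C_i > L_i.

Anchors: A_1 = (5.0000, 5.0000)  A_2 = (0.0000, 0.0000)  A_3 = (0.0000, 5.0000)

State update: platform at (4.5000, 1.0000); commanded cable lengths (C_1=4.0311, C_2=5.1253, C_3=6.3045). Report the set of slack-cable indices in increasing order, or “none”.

2, 3

cable 1: L_1 = ‖A_1−P‖ = 4.0311;  C_1 = 4.0311 → taut
cable 2: L_2 = ‖A_2−P‖ = 4.6098;  C_2 = 5.1253 → slack
cable 3: L_3 = ‖A_3−P‖ = 6.0208;  C_3 = 6.3045 → slack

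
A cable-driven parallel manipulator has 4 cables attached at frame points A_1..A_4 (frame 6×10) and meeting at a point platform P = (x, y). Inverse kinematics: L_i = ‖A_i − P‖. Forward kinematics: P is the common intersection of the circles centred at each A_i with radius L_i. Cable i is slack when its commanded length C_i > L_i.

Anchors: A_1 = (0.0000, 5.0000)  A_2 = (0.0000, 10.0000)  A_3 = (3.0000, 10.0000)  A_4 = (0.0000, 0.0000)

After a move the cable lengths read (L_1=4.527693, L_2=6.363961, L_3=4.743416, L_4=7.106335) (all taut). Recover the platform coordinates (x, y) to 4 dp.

circle eqns → linear via eq_j − eq_1; set c_j = A_j·A_j − L_j²
c_1 = 0.0000+25.0000−20.5000 = 4.5000
0.0000·x − 10.0000·y = c_1−c_2 = -55.0000
-6.0000·x − 10.0000·y = c_1−c_3 = -82.0000
0.0000·x + 10.0000·y = c_1−c_4 = 55.0000
solve first two rows → x=4.5000, y=5.5000
check cable 4: ‖A_4−P‖² = 50.5000 ≈ L_4² = 50.5000 ✓

(4.5000, 5.5000)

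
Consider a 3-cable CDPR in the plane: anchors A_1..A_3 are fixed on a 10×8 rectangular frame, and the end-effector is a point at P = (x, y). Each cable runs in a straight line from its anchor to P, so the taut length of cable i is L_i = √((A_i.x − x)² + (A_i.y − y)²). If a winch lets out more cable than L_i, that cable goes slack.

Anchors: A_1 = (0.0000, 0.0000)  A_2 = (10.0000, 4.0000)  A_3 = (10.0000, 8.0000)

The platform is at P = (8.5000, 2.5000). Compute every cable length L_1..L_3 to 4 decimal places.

(8.8600, 2.1213, 5.7009)

L_1 = √((0.0000−8.5000)² + (0.0000−2.5000)²) = 8.8600
L_2 = √((10.0000−8.5000)² + (4.0000−2.5000)²) = 2.1213
L_3 = √((10.0000−8.5000)² + (8.0000−2.5000)²) = 5.7009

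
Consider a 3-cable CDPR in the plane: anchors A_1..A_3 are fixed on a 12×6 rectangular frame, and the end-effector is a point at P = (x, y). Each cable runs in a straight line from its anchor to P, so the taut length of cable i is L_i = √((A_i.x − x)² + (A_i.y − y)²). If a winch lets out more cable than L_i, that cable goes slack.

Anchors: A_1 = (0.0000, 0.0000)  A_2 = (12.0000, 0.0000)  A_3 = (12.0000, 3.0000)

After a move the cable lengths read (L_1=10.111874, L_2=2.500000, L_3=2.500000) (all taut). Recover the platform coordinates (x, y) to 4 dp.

(10.0000, 1.5000)

expand ‖A_i−P‖²=L_i² and subtract eq 1 (q_i ≔ ‖A_i‖²−L_i²)
q_1 = 0.0000+0.0000−102.2500 = -102.2500
eq1−eq2 → [-24.0000  0.0000]·P = -240.0000
eq1−eq3 → [-24.0000  -6.0000]·P = -249.0000
2×2 solve → P = (10.0000, 1.5000)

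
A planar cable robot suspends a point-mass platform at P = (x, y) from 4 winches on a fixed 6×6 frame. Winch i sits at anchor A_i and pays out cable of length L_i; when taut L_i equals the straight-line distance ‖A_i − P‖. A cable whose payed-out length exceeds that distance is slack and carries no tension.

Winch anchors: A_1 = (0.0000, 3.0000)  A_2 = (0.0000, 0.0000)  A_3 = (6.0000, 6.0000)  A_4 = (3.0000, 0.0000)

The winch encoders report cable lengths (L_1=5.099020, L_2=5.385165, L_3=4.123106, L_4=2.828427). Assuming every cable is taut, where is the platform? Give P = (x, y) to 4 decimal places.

(5.0000, 2.0000)

circle eqns → linear via eq_j − eq_1; set c_j = A_j·A_j − L_j²
c_1 = 0.0000+9.0000−26.0000 = -17.0000
0.0000·x + 6.0000·y = c_1−c_2 = 12.0000
-12.0000·x − 6.0000·y = c_1−c_3 = -72.0000
-6.0000·x + 6.0000·y = c_1−c_4 = -18.0000
solve first two rows → x=5.0000, y=2.0000
check cable 4: ‖A_4−P‖² = 8.0000 ≈ L_4² = 8.0000 ✓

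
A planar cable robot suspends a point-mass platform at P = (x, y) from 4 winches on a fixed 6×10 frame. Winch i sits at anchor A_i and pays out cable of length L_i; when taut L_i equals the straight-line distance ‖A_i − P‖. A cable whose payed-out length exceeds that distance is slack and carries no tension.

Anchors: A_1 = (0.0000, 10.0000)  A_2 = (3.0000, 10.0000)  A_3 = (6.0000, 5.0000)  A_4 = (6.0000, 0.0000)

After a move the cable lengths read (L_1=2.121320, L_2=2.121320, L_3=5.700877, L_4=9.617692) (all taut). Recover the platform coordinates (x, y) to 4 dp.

expand ‖A_i−P‖²=L_i² and subtract eq 1 (k_i ≔ ‖A_i‖²−L_i²)
k_1 = 0.0000+100.0000−4.5000 = 95.5000
eq1−eq2 → [-6.0000  0.0000]·P = -9.0000
eq1−eq3 → [-12.0000  10.0000]·P = 67.0000
eq1−eq4 → [-12.0000  20.0000]·P = 152.0000
2×2 solve → P = (1.5000, 8.5000)
check cable 4: ‖A_4−P‖² = 92.5000 ≈ L_4² = 92.5000 ✓

(1.5000, 8.5000)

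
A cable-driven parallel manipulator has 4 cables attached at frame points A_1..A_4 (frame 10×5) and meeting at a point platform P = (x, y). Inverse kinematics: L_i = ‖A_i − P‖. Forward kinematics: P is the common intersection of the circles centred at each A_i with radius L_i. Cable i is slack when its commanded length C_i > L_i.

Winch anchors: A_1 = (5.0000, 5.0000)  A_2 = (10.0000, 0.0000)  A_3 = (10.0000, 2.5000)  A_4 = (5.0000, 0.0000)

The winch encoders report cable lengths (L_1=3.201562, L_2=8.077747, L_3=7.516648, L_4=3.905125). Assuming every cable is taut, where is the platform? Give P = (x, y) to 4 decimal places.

each cable: (A_i−P)·(A_i−P) = L_i²; let q_i = ‖A_i‖²−L_i²
q_1 = 25.0000+25.0000−10.2500 = 39.7500
row 1: -10.0000x + 10.0000y = 5.0000  (q_2=34.7500)
row 2: -10.0000x + 5.0000y = -10.0000  (q_3=49.7500)
row 3: 0.0000x + 10.0000y = 30.0000  (q_4=9.7500)
Cramer on rows 1–2 → x = 2.5000, y = 3.0000
check cable 4: ‖A_4−P‖² = 15.2500 ≈ L_4² = 15.2500 ✓

(2.5000, 3.0000)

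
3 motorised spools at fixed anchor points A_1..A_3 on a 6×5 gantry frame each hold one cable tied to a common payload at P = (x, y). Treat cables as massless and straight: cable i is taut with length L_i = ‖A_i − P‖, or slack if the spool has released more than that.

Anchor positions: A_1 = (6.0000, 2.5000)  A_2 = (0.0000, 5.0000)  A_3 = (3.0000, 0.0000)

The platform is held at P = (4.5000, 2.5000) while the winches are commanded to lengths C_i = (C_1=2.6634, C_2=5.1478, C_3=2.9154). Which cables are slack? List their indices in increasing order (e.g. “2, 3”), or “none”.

i=1: geometric 1.5000 vs commanded 2.6634 ⇒ slack
i=2: geometric 5.1478 vs commanded 5.1478 ⇒ taut
i=3: geometric 2.9155 vs commanded 2.9154 ⇒ taut

1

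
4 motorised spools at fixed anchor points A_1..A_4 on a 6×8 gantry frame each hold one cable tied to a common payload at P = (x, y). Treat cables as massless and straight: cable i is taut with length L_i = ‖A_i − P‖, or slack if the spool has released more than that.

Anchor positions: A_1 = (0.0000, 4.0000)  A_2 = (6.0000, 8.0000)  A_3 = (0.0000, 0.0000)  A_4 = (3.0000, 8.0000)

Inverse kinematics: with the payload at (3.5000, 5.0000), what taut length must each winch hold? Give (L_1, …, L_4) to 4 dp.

(3.6401, 3.9051, 6.1033, 3.0414)

L_1 = √((0.0000−3.5000)² + (4.0000−5.0000)²) = 3.6401
L_2 = √((6.0000−3.5000)² + (8.0000−5.0000)²) = 3.9051
L_3 = √((0.0000−3.5000)² + (0.0000−5.0000)²) = 6.1033
L_4 = √((3.0000−3.5000)² + (8.0000−5.0000)²) = 3.0414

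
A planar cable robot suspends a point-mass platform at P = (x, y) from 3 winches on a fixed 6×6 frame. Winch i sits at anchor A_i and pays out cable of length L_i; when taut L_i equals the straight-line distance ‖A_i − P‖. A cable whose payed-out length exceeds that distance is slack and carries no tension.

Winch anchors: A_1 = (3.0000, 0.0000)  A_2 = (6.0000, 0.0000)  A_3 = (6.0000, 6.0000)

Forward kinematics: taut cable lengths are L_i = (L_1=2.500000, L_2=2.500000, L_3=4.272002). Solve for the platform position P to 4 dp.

(4.5000, 2.0000)

circle eqns → linear via eq_j − eq_1; set k_j = A_j·A_j − L_j²
k_1 = 9.0000+0.0000−6.2500 = 2.7500
-6.0000·x + 0.0000·y = k_1−k_2 = -27.0000
-6.0000·x − 12.0000·y = k_1−k_3 = -51.0000
solve first two rows → x=4.5000, y=2.0000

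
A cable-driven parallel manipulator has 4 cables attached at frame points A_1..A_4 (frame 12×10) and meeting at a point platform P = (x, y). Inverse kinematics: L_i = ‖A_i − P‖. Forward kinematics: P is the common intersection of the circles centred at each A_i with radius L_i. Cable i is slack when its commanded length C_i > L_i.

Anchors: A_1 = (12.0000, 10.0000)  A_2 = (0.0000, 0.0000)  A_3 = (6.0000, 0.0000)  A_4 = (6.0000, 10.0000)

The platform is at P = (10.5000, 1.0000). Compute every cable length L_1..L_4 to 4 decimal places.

L_1: Δ = A_1−P = (1.5000, 9.0000) → ‖Δ‖ = √83.2500 = 9.1241
L_2: Δ = A_2−P = (-10.5000, -1.0000) → ‖Δ‖ = √111.2500 = 10.5475
L_3: Δ = A_3−P = (-4.5000, -1.0000) → ‖Δ‖ = √21.2500 = 4.6098
L_4: Δ = A_4−P = (-4.5000, 9.0000) → ‖Δ‖ = √101.2500 = 10.0623

(9.1241, 10.5475, 4.6098, 10.0623)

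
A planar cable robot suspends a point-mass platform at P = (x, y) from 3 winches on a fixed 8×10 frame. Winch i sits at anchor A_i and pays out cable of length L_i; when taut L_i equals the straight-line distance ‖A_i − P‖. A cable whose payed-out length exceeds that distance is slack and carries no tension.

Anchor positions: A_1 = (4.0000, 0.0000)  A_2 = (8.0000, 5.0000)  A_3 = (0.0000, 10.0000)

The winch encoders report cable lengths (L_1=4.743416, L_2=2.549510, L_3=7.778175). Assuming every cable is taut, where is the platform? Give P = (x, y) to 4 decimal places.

(5.5000, 4.5000)

expand ‖A_i−P‖²=L_i² and subtract eq 1 (c_i ≔ ‖A_i‖²−L_i²)
c_1 = 16.0000+0.0000−22.5000 = -6.5000
eq1−eq2 → [-8.0000  -10.0000]·P = -89.0000
eq1−eq3 → [8.0000  -20.0000]·P = -46.0000
2×2 solve → P = (5.5000, 4.5000)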